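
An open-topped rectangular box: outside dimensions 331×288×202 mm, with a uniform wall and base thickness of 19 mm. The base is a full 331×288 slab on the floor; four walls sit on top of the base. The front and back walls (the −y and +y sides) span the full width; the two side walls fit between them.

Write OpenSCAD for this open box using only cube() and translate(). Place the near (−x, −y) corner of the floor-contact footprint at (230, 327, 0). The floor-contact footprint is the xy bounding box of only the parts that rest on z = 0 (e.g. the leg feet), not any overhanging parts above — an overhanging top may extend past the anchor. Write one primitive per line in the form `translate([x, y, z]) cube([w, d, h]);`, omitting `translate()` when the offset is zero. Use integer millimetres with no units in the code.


translate([230, 327, 0]) cube([331, 288, 19]);
translate([230, 327, 19]) cube([331, 19, 183]);
translate([230, 596, 19]) cube([331, 19, 183]);
translate([230, 346, 19]) cube([19, 250, 183]);
translate([542, 346, 19]) cube([19, 250, 183]);


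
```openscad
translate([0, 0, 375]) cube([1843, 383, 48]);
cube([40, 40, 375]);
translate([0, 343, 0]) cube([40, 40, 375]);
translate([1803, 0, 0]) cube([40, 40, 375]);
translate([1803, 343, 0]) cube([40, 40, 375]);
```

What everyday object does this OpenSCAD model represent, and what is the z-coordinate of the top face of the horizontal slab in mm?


A bench. The seat-top height is 423 mm.

A long slab on four corner posts — a bench. The slab sits at z = 375 with thickness 48, so the top is 375 + 48 = 423 mm.


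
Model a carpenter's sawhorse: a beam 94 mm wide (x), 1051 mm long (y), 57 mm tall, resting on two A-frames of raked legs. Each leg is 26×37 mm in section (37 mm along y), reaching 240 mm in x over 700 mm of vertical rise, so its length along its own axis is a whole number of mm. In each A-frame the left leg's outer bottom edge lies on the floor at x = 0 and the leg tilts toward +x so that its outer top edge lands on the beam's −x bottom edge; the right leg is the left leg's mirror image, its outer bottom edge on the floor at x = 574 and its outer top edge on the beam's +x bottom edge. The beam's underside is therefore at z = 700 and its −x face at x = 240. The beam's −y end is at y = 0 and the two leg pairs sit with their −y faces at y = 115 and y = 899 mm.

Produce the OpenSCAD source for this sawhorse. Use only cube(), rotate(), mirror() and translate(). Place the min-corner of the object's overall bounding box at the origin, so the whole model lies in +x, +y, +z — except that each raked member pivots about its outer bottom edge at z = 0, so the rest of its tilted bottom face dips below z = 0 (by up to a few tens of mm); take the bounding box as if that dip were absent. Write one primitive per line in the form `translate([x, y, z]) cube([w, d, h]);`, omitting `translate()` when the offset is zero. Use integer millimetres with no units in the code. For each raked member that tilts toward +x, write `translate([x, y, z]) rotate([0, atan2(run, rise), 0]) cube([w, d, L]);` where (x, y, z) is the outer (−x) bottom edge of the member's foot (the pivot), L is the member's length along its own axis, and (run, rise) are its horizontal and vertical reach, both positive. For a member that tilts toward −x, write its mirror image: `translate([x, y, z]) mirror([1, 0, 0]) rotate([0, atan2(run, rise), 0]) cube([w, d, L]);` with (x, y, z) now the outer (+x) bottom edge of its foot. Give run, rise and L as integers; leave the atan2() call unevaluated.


translate([240, 0, 700]) cube([94, 1051, 57]);
translate([0, 115, 0]) rotate([0, atan2(240, 700), 0]) cube([26, 37, 740]);
translate([574, 115, 0]) mirror([1, 0, 0]) rotate([0, atan2(240, 700), 0]) cube([26, 37, 740]);
translate([0, 899, 0]) rotate([0, atan2(240, 700), 0]) cube([26, 37, 740]);
translate([574, 899, 0]) mirror([1, 0, 0]) rotate([0, atan2(240, 700), 0]) cube([26, 37, 740]);


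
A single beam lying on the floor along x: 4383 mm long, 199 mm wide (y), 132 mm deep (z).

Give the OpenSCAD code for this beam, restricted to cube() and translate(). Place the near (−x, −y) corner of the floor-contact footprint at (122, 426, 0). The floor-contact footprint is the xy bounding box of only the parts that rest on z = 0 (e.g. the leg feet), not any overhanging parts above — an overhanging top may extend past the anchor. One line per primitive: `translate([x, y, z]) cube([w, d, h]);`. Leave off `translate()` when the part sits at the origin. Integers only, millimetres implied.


translate([122, 426, 0]) cube([4383, 199, 132]);


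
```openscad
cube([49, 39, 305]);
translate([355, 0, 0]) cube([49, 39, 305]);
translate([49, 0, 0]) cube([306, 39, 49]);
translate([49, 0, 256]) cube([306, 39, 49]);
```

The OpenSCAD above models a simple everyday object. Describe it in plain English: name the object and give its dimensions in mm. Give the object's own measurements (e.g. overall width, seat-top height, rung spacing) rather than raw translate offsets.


A rectangular picture frame lying in the x–z plane (depth along y). The opening is 306 mm wide (x) by 207 mm tall (z), surrounded by a border 49 mm wide on all four sides. The frame is 39 mm deep and is made of two full-height vertical stiles with two horizontal rails fitted between them.


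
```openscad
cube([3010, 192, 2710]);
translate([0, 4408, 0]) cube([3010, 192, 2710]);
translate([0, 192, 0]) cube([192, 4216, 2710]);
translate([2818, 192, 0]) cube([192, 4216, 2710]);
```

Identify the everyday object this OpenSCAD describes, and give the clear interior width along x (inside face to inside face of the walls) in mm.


A house (or room) frame. The interior width is 2626 mm.

Four 2710 mm walls enclosing a rectangle with no floor or roof — a room or house frame. Outside width is 3010 mm and wall thickness is 192 mm, so the interior width is 3010 − 2 × 192 = 2626 mm.


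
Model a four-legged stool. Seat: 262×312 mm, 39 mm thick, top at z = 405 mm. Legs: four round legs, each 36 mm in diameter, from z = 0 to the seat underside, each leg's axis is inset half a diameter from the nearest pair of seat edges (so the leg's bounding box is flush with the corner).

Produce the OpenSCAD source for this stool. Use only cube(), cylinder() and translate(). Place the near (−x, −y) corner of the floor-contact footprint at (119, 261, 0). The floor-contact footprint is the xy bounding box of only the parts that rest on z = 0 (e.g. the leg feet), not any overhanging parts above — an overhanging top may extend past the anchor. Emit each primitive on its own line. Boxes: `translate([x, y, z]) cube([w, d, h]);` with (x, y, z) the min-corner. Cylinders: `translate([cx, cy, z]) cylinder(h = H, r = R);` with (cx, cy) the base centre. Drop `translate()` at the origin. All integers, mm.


// leg_h = 405 - 39 = 366
translate([119, 261, 366]) cube([262, 312, 39]);
translate([137, 279, 0]) cylinder(h = 366, r = 18);
translate([363, 279, 0]) cylinder(h = 366, r = 18);
translate([137, 555, 0]) cylinder(h = 366, r = 18);
translate([363, 555, 0]) cylinder(h = 366, r = 18);


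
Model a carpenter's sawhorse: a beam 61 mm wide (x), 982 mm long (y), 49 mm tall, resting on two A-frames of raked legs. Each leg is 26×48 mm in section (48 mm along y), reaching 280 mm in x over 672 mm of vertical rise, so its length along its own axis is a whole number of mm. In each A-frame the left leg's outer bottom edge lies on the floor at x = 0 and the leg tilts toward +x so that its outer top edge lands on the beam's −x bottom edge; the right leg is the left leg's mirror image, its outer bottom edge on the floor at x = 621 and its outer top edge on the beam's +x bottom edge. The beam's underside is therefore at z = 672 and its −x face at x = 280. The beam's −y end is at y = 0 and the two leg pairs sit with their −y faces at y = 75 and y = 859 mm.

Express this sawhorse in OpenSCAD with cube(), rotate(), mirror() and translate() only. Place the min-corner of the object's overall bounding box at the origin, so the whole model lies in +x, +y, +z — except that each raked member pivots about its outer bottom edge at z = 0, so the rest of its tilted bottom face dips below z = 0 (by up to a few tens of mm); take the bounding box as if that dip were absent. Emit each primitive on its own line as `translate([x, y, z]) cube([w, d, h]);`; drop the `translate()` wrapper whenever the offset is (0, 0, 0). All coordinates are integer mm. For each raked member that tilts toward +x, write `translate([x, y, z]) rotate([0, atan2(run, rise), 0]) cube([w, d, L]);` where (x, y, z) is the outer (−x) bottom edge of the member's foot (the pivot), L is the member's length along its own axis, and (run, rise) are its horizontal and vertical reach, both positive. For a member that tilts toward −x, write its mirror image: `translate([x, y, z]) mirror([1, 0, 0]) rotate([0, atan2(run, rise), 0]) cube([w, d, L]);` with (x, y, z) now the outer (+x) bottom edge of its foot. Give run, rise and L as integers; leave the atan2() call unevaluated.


translate([280, 0, 672]) cube([61, 982, 49]);
translate([0, 75, 0]) rotate([0, atan2(280, 672), 0]) cube([26, 48, 728]);
translate([621, 75, 0]) mirror([1, 0, 0]) rotate([0, atan2(280, 672), 0]) cube([26, 48, 728]);
translate([0, 859, 0]) rotate([0, atan2(280, 672), 0]) cube([26, 48, 728]);
translate([621, 859, 0]) mirror([1, 0, 0]) rotate([0, atan2(280, 672), 0]) cube([26, 48, 728]);


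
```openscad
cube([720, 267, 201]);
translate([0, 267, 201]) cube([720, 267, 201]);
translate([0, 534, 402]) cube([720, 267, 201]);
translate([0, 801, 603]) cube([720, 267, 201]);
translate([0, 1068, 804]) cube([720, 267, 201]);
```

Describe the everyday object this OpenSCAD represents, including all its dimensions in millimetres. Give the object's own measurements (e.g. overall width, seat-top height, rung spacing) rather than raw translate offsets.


A straight staircase of 5 solid steps. Each step is 720 mm wide (x), 267 mm deep (y, the going) and 201 mm tall (the rise). The first step rests on the floor; each subsequent step sits one going further in +y and one rise higher in +z, directly behind and above the previous step with no overlap.


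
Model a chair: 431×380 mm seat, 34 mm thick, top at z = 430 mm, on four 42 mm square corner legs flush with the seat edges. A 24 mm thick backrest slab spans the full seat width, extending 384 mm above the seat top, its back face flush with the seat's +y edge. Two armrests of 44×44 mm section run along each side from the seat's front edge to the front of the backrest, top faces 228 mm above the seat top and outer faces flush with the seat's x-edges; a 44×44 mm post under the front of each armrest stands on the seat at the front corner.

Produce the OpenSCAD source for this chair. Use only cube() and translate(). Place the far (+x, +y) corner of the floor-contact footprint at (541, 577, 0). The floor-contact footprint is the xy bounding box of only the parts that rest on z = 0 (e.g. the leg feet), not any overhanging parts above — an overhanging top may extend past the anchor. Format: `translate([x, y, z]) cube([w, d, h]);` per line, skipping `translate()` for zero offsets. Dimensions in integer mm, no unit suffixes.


translate([110, 197, 396]) cube([431, 380, 34]);
translate([110, 197, 0]) cube([42, 42, 396]);
translate([499, 197, 0]) cube([42, 42, 396]);
translate([110, 535, 0]) cube([42, 42, 396]);
translate([499, 535, 0]) cube([42, 42, 396]);
translate([110, 553, 430]) cube([431, 24, 384]);
translate([110, 197, 614]) cube([44, 356, 44]);
translate([497, 197, 614]) cube([44, 356, 44]);
translate([110, 197, 430]) cube([44, 44, 184]);
translate([497, 197, 430]) cube([44, 44, 184]);


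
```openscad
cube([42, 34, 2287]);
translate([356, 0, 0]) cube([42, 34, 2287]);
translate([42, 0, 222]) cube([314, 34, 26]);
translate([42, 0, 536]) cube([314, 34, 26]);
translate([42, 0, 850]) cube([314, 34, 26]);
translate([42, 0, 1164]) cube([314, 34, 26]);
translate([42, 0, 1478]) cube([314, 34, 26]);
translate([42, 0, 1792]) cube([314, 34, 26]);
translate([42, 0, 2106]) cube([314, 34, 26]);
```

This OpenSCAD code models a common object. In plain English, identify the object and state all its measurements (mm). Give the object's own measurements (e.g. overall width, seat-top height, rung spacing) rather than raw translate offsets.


A straight ladder. Two 42×34 mm vertical rails, 2287 mm tall, stand 398 mm apart (outside-to-outside) with their front faces coplanar on the −y side. 7 rungs, each 34 mm deep and 26 mm tall, span between the inner faces of the rails, front faces flush with the rails. The lowest rung's underside is at z = 222 mm and rungs are spaced 314 mm apart (underside to underside).


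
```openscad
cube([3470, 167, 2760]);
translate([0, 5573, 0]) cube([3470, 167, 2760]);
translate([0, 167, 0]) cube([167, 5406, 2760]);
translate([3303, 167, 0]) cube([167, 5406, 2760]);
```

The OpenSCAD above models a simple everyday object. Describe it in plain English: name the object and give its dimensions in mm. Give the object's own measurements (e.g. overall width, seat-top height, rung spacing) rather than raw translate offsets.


The wall frame of a small rectangular building: four walls, each 2760 mm tall and 167 mm thick, enclosing a footprint 3470 mm (x) by 5740 mm (y) outside-to-outside, with no floor or roof. The front and back walls (the −y and +y sides) span the full width; the two side walls fit between them.


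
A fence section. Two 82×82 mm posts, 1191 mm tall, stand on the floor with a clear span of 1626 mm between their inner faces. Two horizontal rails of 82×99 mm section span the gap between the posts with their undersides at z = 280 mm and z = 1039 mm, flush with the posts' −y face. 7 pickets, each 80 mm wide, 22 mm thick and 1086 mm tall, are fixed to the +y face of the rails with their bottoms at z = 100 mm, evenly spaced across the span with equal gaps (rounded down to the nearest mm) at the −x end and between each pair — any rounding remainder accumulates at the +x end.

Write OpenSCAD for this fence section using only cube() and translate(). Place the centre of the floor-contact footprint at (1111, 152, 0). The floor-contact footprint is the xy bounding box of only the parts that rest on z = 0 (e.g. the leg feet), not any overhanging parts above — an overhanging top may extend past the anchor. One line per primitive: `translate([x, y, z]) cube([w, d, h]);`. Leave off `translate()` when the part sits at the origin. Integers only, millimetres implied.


translate([216, 111, 0]) cube([82, 82, 1191]);
translate([1924, 111, 0]) cube([82, 82, 1191]);
translate([298, 111, 280]) cube([1626, 82, 99]);
translate([298, 111, 1039]) cube([1626, 82, 99]);
translate([431, 193, 100]) cube([80, 22, 1086]);
translate([644, 193, 100]) cube([80, 22, 1086]);
translate([857, 193, 100]) cube([80, 22, 1086]);
translate([1070, 193, 100]) cube([80, 22, 1086]);
translate([1283, 193, 100]) cube([80, 22, 1086]);
translate([1496, 193, 100]) cube([80, 22, 1086]);
translate([1709, 193, 100]) cube([80, 22, 1086]);


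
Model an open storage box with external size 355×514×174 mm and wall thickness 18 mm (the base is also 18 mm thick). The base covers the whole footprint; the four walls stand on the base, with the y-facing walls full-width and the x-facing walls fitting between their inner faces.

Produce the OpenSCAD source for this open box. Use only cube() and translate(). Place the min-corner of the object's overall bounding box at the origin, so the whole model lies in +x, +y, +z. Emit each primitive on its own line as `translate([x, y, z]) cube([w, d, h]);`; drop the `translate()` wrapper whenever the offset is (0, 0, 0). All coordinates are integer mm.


cube([355, 514, 18]);
translate([0, 0, 18]) cube([355, 18, 156]);
translate([0, 496, 18]) cube([355, 18, 156]);
translate([0, 18, 18]) cube([18, 478, 156]);
translate([337, 18, 18]) cube([18, 478, 156]);


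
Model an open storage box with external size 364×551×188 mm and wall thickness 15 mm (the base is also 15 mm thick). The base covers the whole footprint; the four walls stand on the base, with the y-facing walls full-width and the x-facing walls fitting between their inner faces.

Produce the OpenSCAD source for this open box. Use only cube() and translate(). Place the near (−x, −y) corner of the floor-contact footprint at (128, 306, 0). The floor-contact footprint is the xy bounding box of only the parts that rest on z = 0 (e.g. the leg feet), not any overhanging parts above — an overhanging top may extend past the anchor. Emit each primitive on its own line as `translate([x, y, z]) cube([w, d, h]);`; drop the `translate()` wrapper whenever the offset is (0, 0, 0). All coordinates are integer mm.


translate([128, 306, 0]) cube([364, 551, 15]);
translate([128, 306, 15]) cube([364, 15, 173]);
translate([128, 842, 15]) cube([364, 15, 173]);
translate([128, 321, 15]) cube([15, 521, 173]);
translate([477, 321, 15]) cube([15, 521, 173]);


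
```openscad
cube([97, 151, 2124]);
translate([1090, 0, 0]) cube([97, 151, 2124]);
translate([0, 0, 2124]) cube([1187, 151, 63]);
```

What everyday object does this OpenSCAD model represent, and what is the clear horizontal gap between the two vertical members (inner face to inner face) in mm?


A door frame. The clear opening width is 993 mm.

Two 2124 mm tall posts with a header on top — a door frame. The left jamb is 97 mm wide at x = 0; the right jamb starts at x = 1090. The clear opening is 1090 − 97 = 993 mm.


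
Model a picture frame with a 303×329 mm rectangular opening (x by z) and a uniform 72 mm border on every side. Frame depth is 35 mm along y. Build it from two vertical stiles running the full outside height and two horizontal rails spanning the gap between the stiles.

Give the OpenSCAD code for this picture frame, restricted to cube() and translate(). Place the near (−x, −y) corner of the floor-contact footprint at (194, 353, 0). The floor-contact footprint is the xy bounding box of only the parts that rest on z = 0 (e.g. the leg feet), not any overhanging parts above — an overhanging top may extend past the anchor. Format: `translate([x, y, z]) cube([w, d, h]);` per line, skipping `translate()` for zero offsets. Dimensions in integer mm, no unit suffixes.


translate([194, 353, 0]) cube([72, 35, 473]);
translate([569, 353, 0]) cube([72, 35, 473]);
translate([266, 353, 0]) cube([303, 35, 72]);
translate([266, 353, 401]) cube([303, 35, 72]);


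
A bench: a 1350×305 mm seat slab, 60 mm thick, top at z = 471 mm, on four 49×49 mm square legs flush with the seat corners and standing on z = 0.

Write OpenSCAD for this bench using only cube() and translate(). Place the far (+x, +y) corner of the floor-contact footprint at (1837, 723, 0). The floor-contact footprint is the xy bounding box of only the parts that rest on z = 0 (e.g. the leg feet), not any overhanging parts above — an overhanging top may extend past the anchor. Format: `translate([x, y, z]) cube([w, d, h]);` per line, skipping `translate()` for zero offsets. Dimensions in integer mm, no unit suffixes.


// leg_h = 471 − 60 = 411
translate([487, 418, 411]) cube([1350, 305, 60]);
translate([487, 418, 0]) cube([49, 49, 411]);
translate([487, 674, 0]) cube([49, 49, 411]);
translate([1788, 418, 0]) cube([49, 49, 411]);
translate([1788, 674, 0]) cube([49, 49, 411]);


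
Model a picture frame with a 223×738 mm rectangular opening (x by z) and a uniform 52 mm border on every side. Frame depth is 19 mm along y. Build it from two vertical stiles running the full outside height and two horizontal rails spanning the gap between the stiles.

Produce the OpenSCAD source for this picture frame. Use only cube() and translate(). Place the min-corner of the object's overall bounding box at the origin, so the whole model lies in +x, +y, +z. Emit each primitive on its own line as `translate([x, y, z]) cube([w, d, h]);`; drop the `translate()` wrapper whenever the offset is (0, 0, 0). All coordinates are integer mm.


cube([52, 19, 842]);
translate([275, 0, 0]) cube([52, 19, 842]);
translate([52, 0, 0]) cube([223, 19, 52]);
translate([52, 0, 790]) cube([223, 19, 52]);


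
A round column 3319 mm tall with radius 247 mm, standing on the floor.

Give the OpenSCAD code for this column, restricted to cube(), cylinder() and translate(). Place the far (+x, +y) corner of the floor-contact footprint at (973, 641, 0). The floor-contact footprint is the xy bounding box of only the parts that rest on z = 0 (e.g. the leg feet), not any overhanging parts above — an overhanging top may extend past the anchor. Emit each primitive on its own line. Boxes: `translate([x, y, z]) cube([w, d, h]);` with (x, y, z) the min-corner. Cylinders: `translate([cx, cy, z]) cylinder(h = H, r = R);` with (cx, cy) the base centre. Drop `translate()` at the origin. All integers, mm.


translate([726, 394, 0]) cylinder(h = 3319, r = 247);


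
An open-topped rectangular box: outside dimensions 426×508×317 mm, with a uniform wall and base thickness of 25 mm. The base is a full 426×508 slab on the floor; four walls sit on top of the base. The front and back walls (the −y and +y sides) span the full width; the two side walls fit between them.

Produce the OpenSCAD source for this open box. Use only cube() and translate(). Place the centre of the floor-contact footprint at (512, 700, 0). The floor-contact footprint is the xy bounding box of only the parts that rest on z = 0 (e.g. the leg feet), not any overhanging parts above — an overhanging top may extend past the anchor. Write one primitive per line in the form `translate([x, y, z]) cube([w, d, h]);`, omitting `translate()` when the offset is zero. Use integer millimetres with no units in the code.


translate([299, 446, 0]) cube([426, 508, 25]);
translate([299, 446, 25]) cube([426, 25, 292]);
translate([299, 929, 25]) cube([426, 25, 292]);
translate([299, 471, 25]) cube([25, 458, 292]);
translate([700, 471, 25]) cube([25, 458, 292]);


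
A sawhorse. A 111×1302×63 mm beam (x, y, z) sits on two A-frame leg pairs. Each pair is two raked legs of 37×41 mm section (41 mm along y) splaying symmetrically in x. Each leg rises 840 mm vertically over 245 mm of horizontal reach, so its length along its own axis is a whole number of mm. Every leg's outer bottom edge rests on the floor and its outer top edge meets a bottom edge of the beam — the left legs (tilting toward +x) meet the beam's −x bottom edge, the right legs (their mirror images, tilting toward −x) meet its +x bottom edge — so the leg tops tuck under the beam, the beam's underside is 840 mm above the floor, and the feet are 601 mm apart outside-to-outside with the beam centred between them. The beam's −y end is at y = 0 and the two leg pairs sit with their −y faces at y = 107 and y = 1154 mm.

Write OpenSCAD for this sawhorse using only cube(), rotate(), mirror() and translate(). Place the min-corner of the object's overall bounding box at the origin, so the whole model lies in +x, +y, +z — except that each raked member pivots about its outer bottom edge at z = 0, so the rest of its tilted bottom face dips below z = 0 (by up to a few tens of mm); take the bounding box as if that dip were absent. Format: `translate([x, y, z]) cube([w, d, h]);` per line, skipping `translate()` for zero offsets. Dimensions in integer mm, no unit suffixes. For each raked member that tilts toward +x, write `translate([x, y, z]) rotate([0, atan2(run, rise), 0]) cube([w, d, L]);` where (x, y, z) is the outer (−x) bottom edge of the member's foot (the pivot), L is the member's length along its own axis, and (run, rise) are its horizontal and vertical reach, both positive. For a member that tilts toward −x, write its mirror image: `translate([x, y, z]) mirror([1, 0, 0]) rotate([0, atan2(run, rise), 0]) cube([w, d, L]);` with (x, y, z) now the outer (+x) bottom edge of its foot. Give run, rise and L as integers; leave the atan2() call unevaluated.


// leg length = √(245² + 840²) = 875
// right-leg outer foot x = 2·245 + 111 = 601
// beam min-corner = (245, 0, 840)
translate([245, 0, 840]) cube([111, 1302, 63]);
translate([0, 107, 0]) rotate([0, atan2(245, 840), 0]) cube([37, 41, 875]);
translate([601, 107, 0]) mirror([1, 0, 0]) rotate([0, atan2(245, 840), 0]) cube([37, 41, 875]);
translate([0, 1154, 0]) rotate([0, atan2(245, 840), 0]) cube([37, 41, 875]);
translate([601, 1154, 0]) mirror([1, 0, 0]) rotate([0, atan2(245, 840), 0]) cube([37, 41, 875]);


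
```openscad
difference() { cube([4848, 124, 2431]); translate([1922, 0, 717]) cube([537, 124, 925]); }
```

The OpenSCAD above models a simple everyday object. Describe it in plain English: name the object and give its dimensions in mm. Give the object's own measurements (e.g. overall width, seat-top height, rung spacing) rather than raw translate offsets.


A wall 4848 mm long (x), 124 mm thick (y), 2431 mm tall, with a rectangular window opening cut through it. The opening is 537 mm wide and 925 mm tall; its sill is at z = 717 mm and its near (−x) edge is 1922 mm from the wall's −x end. The opening passes through the full wall thickness.


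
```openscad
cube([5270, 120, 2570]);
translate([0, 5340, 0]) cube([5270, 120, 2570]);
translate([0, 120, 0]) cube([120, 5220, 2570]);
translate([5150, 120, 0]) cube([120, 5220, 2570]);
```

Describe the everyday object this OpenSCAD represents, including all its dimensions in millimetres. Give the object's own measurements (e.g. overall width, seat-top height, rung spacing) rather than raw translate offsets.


The wall frame of a small rectangular building: four walls, each 2570 mm tall and 120 mm thick, enclosing a footprint 5270 mm (x) by 5460 mm (y) outside-to-outside, with no floor or roof. The front and back walls (the −y and +y sides) span the full width; the two side walls fit between them.


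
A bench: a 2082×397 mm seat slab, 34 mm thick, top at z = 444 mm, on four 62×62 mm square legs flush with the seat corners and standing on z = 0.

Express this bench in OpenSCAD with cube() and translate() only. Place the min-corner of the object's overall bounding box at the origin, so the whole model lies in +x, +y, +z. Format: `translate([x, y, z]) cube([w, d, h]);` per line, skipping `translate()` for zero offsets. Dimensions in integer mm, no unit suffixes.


translate([0, 0, 410]) cube([2082, 397, 34]);
cube([62, 62, 410]);
translate([0, 335, 0]) cube([62, 62, 410]);
translate([2020, 0, 0]) cube([62, 62, 410]);
translate([2020, 335, 0]) cube([62, 62, 410]);


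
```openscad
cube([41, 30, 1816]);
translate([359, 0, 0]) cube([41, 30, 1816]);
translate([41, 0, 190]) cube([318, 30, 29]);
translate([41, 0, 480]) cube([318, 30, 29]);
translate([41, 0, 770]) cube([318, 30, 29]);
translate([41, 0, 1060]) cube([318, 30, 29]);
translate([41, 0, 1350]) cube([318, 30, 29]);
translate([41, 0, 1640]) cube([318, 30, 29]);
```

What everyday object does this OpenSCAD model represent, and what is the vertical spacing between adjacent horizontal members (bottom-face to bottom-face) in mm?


A ladder. The rung spacing is 290 mm.

Two tall 41×30 posts with 6 short bars between them — a ladder. Adjacent rungs sit at z = 190 and z = 480, so the spacing is 480 − 190 = 290 mm.


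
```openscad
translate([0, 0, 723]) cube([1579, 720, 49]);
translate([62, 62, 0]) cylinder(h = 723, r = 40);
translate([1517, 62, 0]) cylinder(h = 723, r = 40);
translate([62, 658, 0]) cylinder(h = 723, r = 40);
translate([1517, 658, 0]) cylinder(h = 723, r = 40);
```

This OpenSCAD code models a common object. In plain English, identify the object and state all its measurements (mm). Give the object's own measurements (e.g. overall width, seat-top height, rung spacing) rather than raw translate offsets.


A rectangular dining table. The top is 1579×720×49 mm with its upper surface at z = 772 mm. It stands on four round legs of 80 mm diameter, each leg's bounding box inset 22 mm from the nearest pair of top edges, running from the floor to the underside of the top.


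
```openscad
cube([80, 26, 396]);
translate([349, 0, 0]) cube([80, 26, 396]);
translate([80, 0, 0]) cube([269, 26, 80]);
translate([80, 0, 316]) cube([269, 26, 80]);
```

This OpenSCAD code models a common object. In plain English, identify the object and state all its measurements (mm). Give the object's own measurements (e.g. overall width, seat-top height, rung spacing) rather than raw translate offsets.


A rectangular picture frame lying in the x–z plane (depth along y). The opening is 269 mm wide (x) by 236 mm tall (z), surrounded by a border 80 mm wide on all four sides. The frame is 26 mm deep and is made of two full-height vertical stiles with two horizontal rails fitted between them.


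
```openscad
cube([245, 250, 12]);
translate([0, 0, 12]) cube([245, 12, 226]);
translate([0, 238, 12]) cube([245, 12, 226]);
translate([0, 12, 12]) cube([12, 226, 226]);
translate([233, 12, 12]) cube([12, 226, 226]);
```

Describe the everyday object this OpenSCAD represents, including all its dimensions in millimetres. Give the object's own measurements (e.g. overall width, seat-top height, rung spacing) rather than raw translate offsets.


An open-topped rectangular box: outside dimensions 245×250×238 mm, with a uniform wall and base thickness of 12 mm. The base is a full 245×250 slab on the floor; four walls sit on top of the base. The front and back walls (the −y and +y sides) span the full width; the two side walls fit between them.


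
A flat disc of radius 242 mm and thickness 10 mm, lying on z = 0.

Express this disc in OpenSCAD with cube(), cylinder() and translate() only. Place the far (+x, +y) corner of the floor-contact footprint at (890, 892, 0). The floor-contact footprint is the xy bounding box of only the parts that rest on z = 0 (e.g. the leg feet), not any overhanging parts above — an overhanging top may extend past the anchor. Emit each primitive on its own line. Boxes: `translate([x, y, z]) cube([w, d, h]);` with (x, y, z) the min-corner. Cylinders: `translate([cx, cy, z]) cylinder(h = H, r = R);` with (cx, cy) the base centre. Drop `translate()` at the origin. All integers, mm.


translate([648, 650, 0]) cylinder(h = 10, r = 242);


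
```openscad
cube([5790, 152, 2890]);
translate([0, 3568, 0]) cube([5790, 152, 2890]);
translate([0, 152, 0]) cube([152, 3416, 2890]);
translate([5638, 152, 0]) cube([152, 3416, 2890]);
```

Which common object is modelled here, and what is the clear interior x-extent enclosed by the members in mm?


A house (or room) frame. The interior width is 5486 mm.

Four 2890 mm walls enclosing a rectangle with no floor or roof — a room or house frame. Outside width is 5790 mm and wall thickness is 152 mm, so the interior width is 5790 − 2 × 152 = 5486 mm.


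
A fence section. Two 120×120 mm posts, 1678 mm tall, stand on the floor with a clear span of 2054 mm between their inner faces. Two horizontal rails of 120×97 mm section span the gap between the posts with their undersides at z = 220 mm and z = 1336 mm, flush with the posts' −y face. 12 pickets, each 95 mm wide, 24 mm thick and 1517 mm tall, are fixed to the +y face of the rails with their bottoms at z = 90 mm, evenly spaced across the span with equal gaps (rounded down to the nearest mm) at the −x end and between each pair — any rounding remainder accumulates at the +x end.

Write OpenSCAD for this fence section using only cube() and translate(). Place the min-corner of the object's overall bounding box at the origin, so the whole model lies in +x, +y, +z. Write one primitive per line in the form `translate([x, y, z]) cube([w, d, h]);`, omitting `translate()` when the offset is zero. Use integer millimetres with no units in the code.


cube([120, 120, 1678]);
translate([2174, 0, 0]) cube([120, 120, 1678]);
translate([120, 0, 220]) cube([2054, 120, 97]);
translate([120, 0, 1336]) cube([2054, 120, 97]);
translate([190, 120, 90]) cube([95, 24, 1517]);
translate([355, 120, 90]) cube([95, 24, 1517]);
translate([520, 120, 90]) cube([95, 24, 1517]);
translate([685, 120, 90]) cube([95, 24, 1517]);
translate([850, 120, 90]) cube([95, 24, 1517]);
translate([1015, 120, 90]) cube([95, 24, 1517]);
translate([1180, 120, 90]) cube([95, 24, 1517]);
translate([1345, 120, 90]) cube([95, 24, 1517]);
translate([1510, 120, 90]) cube([95, 24, 1517]);
translate([1675, 120, 90]) cube([95, 24, 1517]);
translate([1840, 120, 90]) cube([95, 24, 1517]);
translate([2005, 120, 90]) cube([95, 24, 1517]);


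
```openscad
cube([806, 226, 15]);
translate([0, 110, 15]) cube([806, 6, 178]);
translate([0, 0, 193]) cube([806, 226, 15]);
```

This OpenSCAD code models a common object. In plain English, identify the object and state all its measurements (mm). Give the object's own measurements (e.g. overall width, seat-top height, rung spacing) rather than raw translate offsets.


An I-beam lying along x, 806 mm long. Overall section height 208 mm. Two flanges 226 mm wide (y) and 15 mm thick, one on the floor and one at the top; a web 6 mm thick runs between them, centred on the flange width.


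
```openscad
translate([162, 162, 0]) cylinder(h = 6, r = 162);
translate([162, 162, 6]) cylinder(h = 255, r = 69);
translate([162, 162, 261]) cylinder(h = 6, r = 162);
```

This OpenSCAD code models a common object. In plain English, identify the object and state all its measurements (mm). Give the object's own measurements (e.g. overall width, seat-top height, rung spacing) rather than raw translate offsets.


A spool: two coaxial disc flanges of radius 162 mm and thickness 6 mm, joined by a core cylinder of radius 69 mm and height 255 mm. The lower flange rests on z = 0 and the three cylinders share a vertical axis.


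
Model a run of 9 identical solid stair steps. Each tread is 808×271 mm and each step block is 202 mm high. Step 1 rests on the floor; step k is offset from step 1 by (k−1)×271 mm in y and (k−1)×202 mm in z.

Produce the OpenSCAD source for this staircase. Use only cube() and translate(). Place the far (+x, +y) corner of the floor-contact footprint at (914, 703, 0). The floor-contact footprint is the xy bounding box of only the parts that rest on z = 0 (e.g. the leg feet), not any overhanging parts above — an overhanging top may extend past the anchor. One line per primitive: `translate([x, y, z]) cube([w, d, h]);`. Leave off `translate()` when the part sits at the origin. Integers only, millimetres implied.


translate([106, 432, 0]) cube([808, 271, 202]);
translate([106, 703, 202]) cube([808, 271, 202]);
translate([106, 974, 404]) cube([808, 271, 202]);
translate([106, 1245, 606]) cube([808, 271, 202]);
translate([106, 1516, 808]) cube([808, 271, 202]);
translate([106, 1787, 1010]) cube([808, 271, 202]);
translate([106, 2058, 1212]) cube([808, 271, 202]);
translate([106, 2329, 1414]) cube([808, 271, 202]);
translate([106, 2600, 1616]) cube([808, 271, 202]);


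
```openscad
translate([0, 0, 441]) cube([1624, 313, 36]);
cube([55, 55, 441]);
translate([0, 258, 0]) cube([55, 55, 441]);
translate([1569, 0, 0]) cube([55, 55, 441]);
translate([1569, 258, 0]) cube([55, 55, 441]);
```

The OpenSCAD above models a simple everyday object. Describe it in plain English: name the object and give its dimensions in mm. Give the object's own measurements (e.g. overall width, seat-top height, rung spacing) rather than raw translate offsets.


A long wooden bench with a 1624 mm (x) × 313 mm (y) seat, 36 mm thick, its top surface 477 mm above the floor. Four 55 mm square legs at the seat corners, flush with the edges, run from z = 0 to the seat underside.


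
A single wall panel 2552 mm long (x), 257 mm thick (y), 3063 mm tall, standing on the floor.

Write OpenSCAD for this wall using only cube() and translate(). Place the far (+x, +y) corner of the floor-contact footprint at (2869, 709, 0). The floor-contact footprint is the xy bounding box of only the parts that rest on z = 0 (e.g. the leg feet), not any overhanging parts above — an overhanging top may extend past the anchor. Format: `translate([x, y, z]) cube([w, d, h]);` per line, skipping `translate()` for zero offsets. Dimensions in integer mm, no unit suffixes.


translate([317, 452, 0]) cube([2552, 257, 3063]);


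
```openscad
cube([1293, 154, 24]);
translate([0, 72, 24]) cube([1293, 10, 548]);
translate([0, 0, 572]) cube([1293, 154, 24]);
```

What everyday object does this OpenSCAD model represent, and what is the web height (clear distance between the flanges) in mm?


An I-beam. The web height is 548 mm.

Two wide flanges with a thin centred web — an I-beam. Overall 596 mm minus two 24 mm flanges gives a web of 596 − 2·24 = 548 mm.


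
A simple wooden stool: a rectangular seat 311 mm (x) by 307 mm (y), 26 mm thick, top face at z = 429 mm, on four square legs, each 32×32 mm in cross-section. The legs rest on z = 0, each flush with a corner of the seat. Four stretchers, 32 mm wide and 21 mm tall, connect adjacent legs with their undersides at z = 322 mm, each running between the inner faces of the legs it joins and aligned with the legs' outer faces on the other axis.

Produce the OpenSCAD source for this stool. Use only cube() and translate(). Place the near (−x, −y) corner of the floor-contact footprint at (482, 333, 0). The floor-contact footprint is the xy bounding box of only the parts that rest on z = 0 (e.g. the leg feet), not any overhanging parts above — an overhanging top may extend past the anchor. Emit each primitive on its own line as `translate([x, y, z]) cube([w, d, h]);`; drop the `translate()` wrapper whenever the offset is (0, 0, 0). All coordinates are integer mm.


translate([482, 333, 403]) cube([311, 307, 26]);
translate([482, 333, 0]) cube([32, 32, 403]);
translate([761, 333, 0]) cube([32, 32, 403]);
translate([482, 608, 0]) cube([32, 32, 403]);
translate([761, 608, 0]) cube([32, 32, 403]);
translate([514, 333, 322]) cube([247, 32, 21]);
translate([514, 608, 322]) cube([247, 32, 21]);
translate([482, 365, 322]) cube([32, 243, 21]);
translate([761, 365, 322]) cube([32, 243, 21]);


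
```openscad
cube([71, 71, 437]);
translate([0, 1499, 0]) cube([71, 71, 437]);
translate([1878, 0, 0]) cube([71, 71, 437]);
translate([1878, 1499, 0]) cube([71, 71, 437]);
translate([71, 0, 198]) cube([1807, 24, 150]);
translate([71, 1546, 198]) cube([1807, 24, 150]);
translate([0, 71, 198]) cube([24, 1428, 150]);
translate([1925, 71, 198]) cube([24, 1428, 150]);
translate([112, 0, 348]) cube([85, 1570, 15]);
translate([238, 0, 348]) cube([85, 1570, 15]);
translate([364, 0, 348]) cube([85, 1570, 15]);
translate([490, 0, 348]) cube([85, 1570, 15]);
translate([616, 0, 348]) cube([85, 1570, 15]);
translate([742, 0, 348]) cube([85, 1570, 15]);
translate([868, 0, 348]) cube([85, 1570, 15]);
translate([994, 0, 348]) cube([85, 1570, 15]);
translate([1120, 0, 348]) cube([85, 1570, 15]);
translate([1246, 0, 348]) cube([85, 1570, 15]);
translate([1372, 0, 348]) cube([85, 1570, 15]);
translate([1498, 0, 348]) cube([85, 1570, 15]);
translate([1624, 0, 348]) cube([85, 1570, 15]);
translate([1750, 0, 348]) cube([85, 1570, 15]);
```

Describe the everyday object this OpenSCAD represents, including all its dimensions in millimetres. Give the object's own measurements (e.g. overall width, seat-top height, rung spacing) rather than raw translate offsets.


A bed frame 1949 mm long (x) by 1570 mm wide (y). Four 71×71 mm corner posts, 437 mm tall, at the corners of the footprint. Four rails of 24 mm thickness and 150 mm height run between adjacent posts with their undersides at z = 198 mm, their outer faces flush with the outside of the frame (the two x-running rails run between the posts' inner faces; the two y-running rails run between the posts' inner faces). 14 slats, each 85 mm wide (x) and 15 mm thick, lie across the top of the two x-running rails, running the full 1570 mm width of the frame in y; along x they sit between the end posts with a 41 mm gap after the −x posts and between neighbouring slats, leaving 43 mm before the +x posts.


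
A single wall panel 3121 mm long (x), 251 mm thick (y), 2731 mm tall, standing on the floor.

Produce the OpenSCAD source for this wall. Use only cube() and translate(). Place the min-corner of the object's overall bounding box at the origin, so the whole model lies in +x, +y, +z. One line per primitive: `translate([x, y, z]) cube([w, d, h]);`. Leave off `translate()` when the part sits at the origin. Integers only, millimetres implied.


cube([3121, 251, 2731]);
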